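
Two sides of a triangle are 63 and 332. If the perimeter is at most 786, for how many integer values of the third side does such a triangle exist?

Triangle inequality: 269 < x < 395. Perimeter ≤ 786 gives x ≤ 786 − 63 − 332 = 391.
So 269 < x ≤ 391; integers 270 through 391: 122 values.

122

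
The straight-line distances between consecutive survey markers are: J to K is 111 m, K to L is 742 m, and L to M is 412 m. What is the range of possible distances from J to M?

The maximum is all hops collinear in one direction: 111 + 742 + 412 = 1265.
The longest hop is 742; the others sum to 523. Folding the others back against it leaves at least 742 − 523 = 219.

219 ≤ JM ≤ 1265 m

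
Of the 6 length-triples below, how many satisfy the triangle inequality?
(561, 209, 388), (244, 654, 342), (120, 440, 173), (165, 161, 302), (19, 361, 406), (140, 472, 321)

2

(209,388,561): 209+388 > 561 → valid
(244,342,654): 244+342 ≤ 654 → not valid
(120,173,440): 120+173 ≤ 440 → not valid
(161,165,302): 161+165 > 302 → valid
(19,361,406): 19+361 ≤ 406 → not valid
(140,321,472): 140+321 ≤ 472 → not valid
2 of the 6 triples form a triangle.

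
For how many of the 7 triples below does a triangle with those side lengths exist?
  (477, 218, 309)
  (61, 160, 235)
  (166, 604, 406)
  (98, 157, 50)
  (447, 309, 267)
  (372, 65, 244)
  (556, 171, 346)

(218,309,477): 218+309 > 477 → valid
(61,160,235): 61+160 ≤ 235 → not valid
(166,406,604): 166+406 ≤ 604 → not valid
(50,98,157): 50+98 ≤ 157 → not valid
(267,309,447): 267+309 > 447 → valid
(65,244,372): 65+244 ≤ 372 → not valid
(171,346,556): 171+346 ≤ 556 → not valid
2 of the 7 triples form a triangle.

2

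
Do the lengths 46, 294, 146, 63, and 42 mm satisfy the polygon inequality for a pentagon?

Yes

A pentagon exists iff every side is shorter than the sum of the others — equivalently, the longest side is less than the sum of the rest.
Longest side 294 < 297 (sum of the remaining 4), so yes.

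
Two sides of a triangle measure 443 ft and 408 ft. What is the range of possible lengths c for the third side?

By the triangle inequality, c must be less than 443 + 408 = 851 and greater than |443 − 408| = 35.

35 < c < 851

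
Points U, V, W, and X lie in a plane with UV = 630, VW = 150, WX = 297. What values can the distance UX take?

183 ≤ UX ≤ 1077

The maximum is all hops collinear in one direction: 630 + 150 + 297 = 1077.
The longest hop is 630; the others sum to 447. Folding the others back against it leaves at least 630 − 447 = 183.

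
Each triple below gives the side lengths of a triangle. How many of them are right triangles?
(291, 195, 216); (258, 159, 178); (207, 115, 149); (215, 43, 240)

(291,195,216): 195²+216² = 84681 = 291² → right
(258,159,178): 159²+178² = 56965 < 66564 = 258² → obtuse
(207,115,149): 115²+149² = 35426 < 42849 = 207² → obtuse
(215,43,240): 43²+215² = 48074 < 57600 = 240² → obtuse
1 of the 4 is right.

1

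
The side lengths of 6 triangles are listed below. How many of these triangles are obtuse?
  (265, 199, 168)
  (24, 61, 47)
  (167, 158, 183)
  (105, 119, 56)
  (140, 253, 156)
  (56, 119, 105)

3

(265,199,168): 168²+199² = 67825 < 70225 = 265² → obtuse
(24,61,47): 24²+47² = 2785 < 3721 = 61² → obtuse
(167,158,183): 158²+167² = 52853 > 33489 = 183² → acute
(105,119,56): 56²+105² = 14161 = 119² → right
(140,253,156): 140²+156² = 43936 < 64009 = 253² → obtuse
(56,119,105): 56²+105² = 14161 = 119² → right
3 of the 6 are obtuse.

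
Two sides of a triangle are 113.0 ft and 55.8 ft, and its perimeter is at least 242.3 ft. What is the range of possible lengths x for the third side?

73.5 ≤ x < 168.8 ft

Triangle inequality alone gives 57.2 < x < 168.8.
The perimeter condition gives x ≥ 242.3 − 113.0 − 55.8 = 73.5.
Intersecting the two: 73.5 ≤ x < 168.8.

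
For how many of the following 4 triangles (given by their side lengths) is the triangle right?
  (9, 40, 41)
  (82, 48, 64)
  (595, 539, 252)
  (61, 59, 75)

(9,40,41): 9²+40² = 1681 = 41² → right
(82,48,64): 48²+64² = 6400 < 6724 = 82² → obtuse
(595,539,252): 252²+539² = 354025 = 595² → right
(61,59,75): 59²+61² = 7202 > 5625 = 75² → acute
2 of the 4 are right.

2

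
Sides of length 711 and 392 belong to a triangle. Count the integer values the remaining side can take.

The third side lies in the open interval (319, 1103).
Integers from 320 to 1102 inclusive: 1102 − 320 + 1 = 783.

783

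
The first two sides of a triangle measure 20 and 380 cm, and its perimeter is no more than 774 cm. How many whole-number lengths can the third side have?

14

Triangle inequality: 360 < x < 400. Perimeter ≤ 774 gives x ≤ 774 − 20 − 380 = 374.
So 360 < x ≤ 374; integers 361 through 374: 14 values.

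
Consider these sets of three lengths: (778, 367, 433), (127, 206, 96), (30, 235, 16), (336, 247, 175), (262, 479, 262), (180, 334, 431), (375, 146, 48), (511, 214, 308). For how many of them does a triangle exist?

(367,433,778): 367+433 > 778 → valid
(96,127,206): 96+127 > 206 → valid
(16,30,235): 16+30 ≤ 235 → not valid
(175,247,336): 175+247 > 336 → valid
(262,262,479): 262+262 > 479 → valid
(180,334,431): 180+334 > 431 → valid
(48,146,375): 48+146 ≤ 375 → not valid
(214,308,511): 214+308 > 511 → valid
6 of the 8 triples form a triangle.

6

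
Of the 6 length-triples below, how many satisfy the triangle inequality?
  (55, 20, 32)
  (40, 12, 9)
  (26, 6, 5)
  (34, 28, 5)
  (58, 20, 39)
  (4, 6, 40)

(20,32,55): 20+32 ≤ 55 → not valid
(9,12,40): 9+12 ≤ 40 → not valid
(5,6,26): 5+6 ≤ 26 → not valid
(5,28,34): 5+28 ≤ 34 → not valid
(20,39,58): 20+39 > 58 → valid
(4,6,40): 4+6 ≤ 40 → not valid
1 of the 6 triples forms a triangle.

1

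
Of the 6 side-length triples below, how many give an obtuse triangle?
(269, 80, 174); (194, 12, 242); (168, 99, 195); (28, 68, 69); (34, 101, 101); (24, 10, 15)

(269,80,174): 80+174 ≤ 269, not a triangle
(194,12,242): 12+194 ≤ 242, not a triangle
(168,99,195): 99²+168² = 38025 = 195² → right
(28,68,69): 28²+68² = 5408 > 4761 = 69² → acute
(34,101,101): 34²+101² = 11357 > 10201 = 101² → acute
(24,10,15): 10²+15² = 325 < 576 = 24² → obtuse
1 of the 6 is obtuse.

1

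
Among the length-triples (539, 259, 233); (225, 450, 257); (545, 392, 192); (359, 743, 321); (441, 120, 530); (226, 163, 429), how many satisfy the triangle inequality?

3

(233,259,539): 233+259 ≤ 539 → not valid
(225,257,450): 225+257 > 450 → valid
(192,392,545): 192+392 > 545 → valid
(321,359,743): 321+359 ≤ 743 → not valid
(120,441,530): 120+441 > 530 → valid
(163,226,429): 163+226 ≤ 429 → not valid
3 of the 6 triples form a triangle.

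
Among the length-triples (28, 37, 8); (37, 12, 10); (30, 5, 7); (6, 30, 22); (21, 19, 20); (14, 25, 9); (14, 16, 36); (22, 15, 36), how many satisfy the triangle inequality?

2

(8,28,37): 8+28 ≤ 37 → not valid
(10,12,37): 10+12 ≤ 37 → not valid
(5,7,30): 5+7 ≤ 30 → not valid
(6,22,30): 6+22 ≤ 30 → not valid
(19,20,21): 19+20 > 21 → valid
(9,14,25): 9+14 ≤ 25 → not valid
(14,16,36): 14+16 ≤ 36 → not valid
(15,22,36): 15+22 > 36 → valid
2 of the 8 triples form a triangle.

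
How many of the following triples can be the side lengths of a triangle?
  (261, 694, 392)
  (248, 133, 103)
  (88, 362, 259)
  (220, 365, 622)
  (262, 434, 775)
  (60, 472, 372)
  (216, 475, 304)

1

(261,392,694): 261+392 ≤ 694 → not valid
(103,133,248): 103+133 ≤ 248 → not valid
(88,259,362): 88+259 ≤ 362 → not valid
(220,365,622): 220+365 ≤ 622 → not valid
(262,434,775): 262+434 ≤ 775 → not valid
(60,372,472): 60+372 ≤ 472 → not valid
(216,304,475): 216+304 > 475 → valid
1 of the 7 triples forms a triangle.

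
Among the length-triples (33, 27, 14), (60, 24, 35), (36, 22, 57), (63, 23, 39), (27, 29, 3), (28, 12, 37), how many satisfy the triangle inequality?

4

(14,27,33): 14+27 > 33 → valid
(24,35,60): 24+35 ≤ 60 → not valid
(22,36,57): 22+36 > 57 → valid
(23,39,63): 23+39 ≤ 63 → not valid
(3,27,29): 3+27 > 29 → valid
(12,28,37): 12+28 > 37 → valid
4 of the 6 triples form a triangle.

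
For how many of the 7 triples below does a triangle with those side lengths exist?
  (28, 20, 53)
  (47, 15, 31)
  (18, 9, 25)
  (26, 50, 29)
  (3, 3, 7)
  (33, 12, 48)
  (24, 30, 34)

(20,28,53): 20+28 ≤ 53 → not valid
(15,31,47): 15+31 ≤ 47 → not valid
(9,18,25): 9+18 > 25 → valid
(26,29,50): 26+29 > 50 → valid
(3,3,7): 3+3 ≤ 7 → not valid
(12,33,48): 12+33 ≤ 48 → not valid
(24,30,34): 24+30 > 34 → valid
3 of the 7 triples form a triangle.

3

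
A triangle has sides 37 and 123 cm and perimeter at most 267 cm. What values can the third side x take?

86 < x ≤ 107 cm

Triangle inequality alone gives 86 < x < 160.
The perimeter condition gives x ≤ 267 − 37 − 123 = 107.
Intersecting the two: 86 < x ≤ 107.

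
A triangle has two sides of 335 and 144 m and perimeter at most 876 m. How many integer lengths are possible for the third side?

Triangle inequality: 191 < x < 479. Perimeter ≤ 876 gives x ≤ 876 − 335 − 144 = 397.
So 191 < x ≤ 397; integers 192 through 397: 206 values.

206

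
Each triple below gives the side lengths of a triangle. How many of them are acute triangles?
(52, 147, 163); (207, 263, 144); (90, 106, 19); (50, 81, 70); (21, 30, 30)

(52,147,163): 52²+147² = 24313 < 26569 = 163² → obtuse
(207,263,144): 144²+207² = 63585 < 69169 = 263² → obtuse
(90,106,19): 19²+90² = 8461 < 11236 = 106² → obtuse
(50,81,70): 50²+70² = 7400 > 6561 = 81² → acute
(21,30,30): 21²+30² = 1341 > 900 = 30² → acute
2 of the 5 are acute.

2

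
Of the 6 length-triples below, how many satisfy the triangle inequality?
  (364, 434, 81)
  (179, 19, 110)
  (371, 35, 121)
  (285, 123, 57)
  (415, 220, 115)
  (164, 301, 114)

1

(81,364,434): 81+364 > 434 → valid
(19,110,179): 19+110 ≤ 179 → not valid
(35,121,371): 35+121 ≤ 371 → not valid
(57,123,285): 57+123 ≤ 285 → not valid
(115,220,415): 115+220 ≤ 415 → not valid
(114,164,301): 114+164 ≤ 301 → not valid
1 of the 6 triples forms a triangle.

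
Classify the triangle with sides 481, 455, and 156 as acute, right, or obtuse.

Compare the square of the longest side to the sum of squares of the other two: 156² + 455² = 231361 = 481².

right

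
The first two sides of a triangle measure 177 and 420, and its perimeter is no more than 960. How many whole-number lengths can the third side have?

120

Triangle inequality: 243 < x < 597. Perimeter ≤ 960 gives x ≤ 960 − 177 − 420 = 363.
So 243 < x ≤ 363; integers 244 through 363: 120 values.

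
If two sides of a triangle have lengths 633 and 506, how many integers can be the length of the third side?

The third side lies in the open interval (127, 1139).
Integers from 128 to 1138 inclusive: 1138 − 128 + 1 = 1011.

1011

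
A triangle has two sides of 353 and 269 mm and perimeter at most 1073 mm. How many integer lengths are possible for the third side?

Triangle inequality: 84 < x < 622. Perimeter ≤ 1073 gives x ≤ 1073 − 353 − 269 = 451.
So 84 < x ≤ 451; integers 85 through 451: 367 values.

367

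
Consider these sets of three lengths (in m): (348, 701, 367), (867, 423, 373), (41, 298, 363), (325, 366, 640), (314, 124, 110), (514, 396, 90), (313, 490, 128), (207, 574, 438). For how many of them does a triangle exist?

(348,367,701): 348+367 > 701 → valid
(373,423,867): 373+423 ≤ 867 → not valid
(41,298,363): 41+298 ≤ 363 → not valid
(325,366,640): 325+366 > 640 → valid
(110,124,314): 110+124 ≤ 314 → not valid
(90,396,514): 90+396 ≤ 514 → not valid
(128,313,490): 128+313 ≤ 490 → not valid
(207,438,574): 207+438 > 574 → valid
3 of the 8 triples form a triangle.

3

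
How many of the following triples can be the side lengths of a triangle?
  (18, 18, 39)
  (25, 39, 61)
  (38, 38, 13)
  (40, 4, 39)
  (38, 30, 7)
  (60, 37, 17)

3

(18,18,39): 18+18 ≤ 39 → not valid
(25,39,61): 25+39 > 61 → valid
(13,38,38): 13+38 > 38 → valid
(4,39,40): 4+39 > 40 → valid
(7,30,38): 7+30 ≤ 38 → not valid
(17,37,60): 17+37 ≤ 60 → not valid
3 of the 6 triples form a triangle.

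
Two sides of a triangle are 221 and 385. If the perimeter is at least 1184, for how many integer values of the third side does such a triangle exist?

Triangle inequality: 164 < x < 606. Perimeter ≥ 1184 gives x ≥ 1184 − 221 − 385 = 578.
So 578 ≤ x < 606; integers 578 through 605: 28 values.

28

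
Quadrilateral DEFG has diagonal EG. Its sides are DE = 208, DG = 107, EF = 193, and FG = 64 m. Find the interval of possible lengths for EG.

129 < EG < 257

From triangle DEG: |208 − 107| < EG < 208 + 107, i.e. 101 < EG < 315.
From triangle FEG: 129 < EG < 257.
Both must hold, so EG lies in the intersection.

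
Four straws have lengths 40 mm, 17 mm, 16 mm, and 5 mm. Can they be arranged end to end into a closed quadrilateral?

For a quadrilateral, each side must be shorter than the sum of the others.
Here the longest side is 40, but the remaining 3 sides sum to only 38.

No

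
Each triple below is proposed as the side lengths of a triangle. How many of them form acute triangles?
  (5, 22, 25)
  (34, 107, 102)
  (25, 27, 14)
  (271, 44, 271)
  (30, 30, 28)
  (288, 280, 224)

5

(5,22,25): 5²+22² = 509 < 625 = 25² → obtuse
(34,107,102): 34²+102² = 11560 > 11449 = 107² → acute
(25,27,14): 14²+25² = 821 > 729 = 27² → acute
(271,44,271): 44²+271² = 75377 > 73441 = 271² → acute
(30,30,28): 28²+30² = 1684 > 900 = 30² → acute
(288,280,224): 224²+280² = 128576 > 82944 = 288² → acute
5 of the 6 are acute.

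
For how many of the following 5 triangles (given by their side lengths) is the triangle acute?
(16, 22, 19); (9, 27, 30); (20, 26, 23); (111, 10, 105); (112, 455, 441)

2

(16,22,19): 16²+19² = 617 > 484 = 22² → acute
(9,27,30): 9²+27² = 810 < 900 = 30² → obtuse
(20,26,23): 20²+23² = 929 > 676 = 26² → acute
(111,10,105): 10²+105² = 11125 < 12321 = 111² → obtuse
(112,455,441): 112²+441² = 207025 = 455² → right
2 of the 5 are acute.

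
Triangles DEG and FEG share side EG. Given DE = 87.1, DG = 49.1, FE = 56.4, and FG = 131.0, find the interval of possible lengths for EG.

From triangle DEG: |87.1 − 49.1| < EG < 87.1 + 49.1, i.e. 38.0 < EG < 136.2.
From triangle FEG: 74.6 < EG < 187.4.
Both must hold, so EG lies in the intersection.

74.6 < EG < 136.2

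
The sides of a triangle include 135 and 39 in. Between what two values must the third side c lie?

96 < c < 174 (in)

By the triangle inequality, c must be less than 135 + 39 = 174 and greater than |135 − 39| = 96.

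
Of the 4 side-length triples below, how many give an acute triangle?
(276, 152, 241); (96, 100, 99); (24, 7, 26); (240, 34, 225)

(276,152,241): 152²+241² = 81185 > 76176 = 276² → acute
(96,100,99): 96²+99² = 19017 > 10000 = 100² → acute
(24,7,26): 7²+24² = 625 < 676 = 26² → obtuse
(240,34,225): 34²+225² = 51781 < 57600 = 240² → obtuse
2 of the 4 are acute.

2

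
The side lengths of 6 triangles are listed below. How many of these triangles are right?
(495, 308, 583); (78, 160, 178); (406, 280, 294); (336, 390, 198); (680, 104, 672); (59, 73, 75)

(495,308,583): 308²+495² = 339889 = 583² → right
(78,160,178): 78²+160² = 31684 = 178² → right
(406,280,294): 280²+294² = 164836 = 406² → right
(336,390,198): 198²+336² = 152100 = 390² → right
(680,104,672): 104²+672² = 462400 = 680² → right
(59,73,75): 59²+73² = 8810 > 5625 = 75² → acute
5 of the 6 are right.

5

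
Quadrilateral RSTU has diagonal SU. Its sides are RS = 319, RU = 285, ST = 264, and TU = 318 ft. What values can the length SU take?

From triangle RSU: |319 − 285| < SU < 319 + 285, i.e. 34 < SU < 604.
From triangle TSU: 54 < SU < 582.
Both must hold, so SU lies in the intersection.

54 < SU < 582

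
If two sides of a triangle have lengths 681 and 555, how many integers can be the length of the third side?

The third side lies in the open interval (126, 1236).
Integers from 127 to 1235 inclusive: 1235 − 127 + 1 = 1109.

1109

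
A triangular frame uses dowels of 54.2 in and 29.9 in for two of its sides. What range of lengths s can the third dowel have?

By the triangle inequality, s must be less than 54.2 + 29.9 = 84.1 and greater than |54.2 − 29.9| = 24.3.

24.3 < s < 84.1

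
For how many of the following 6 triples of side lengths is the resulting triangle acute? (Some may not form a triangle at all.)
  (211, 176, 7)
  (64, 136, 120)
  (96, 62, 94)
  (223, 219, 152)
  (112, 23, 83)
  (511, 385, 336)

2

(211,176,7): 7+176 ≤ 211, not a triangle
(64,136,120): 64²+120² = 18496 = 136² → right
(96,62,94): 62²+94² = 12680 > 9216 = 96² → acute
(223,219,152): 152²+219² = 71065 > 49729 = 223² → acute
(112,23,83): 23+83 ≤ 112, not a triangle
(511,385,336): 336²+385² = 261121 = 511² → right
2 of the 6 are acute.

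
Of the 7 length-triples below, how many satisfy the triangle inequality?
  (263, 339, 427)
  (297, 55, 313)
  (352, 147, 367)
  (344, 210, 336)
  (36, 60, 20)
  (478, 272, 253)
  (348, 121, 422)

6

(263,339,427): 263+339 > 427 → valid
(55,297,313): 55+297 > 313 → valid
(147,352,367): 147+352 > 367 → valid
(210,336,344): 210+336 > 344 → valid
(20,36,60): 20+36 ≤ 60 → not valid
(253,272,478): 253+272 > 478 → valid
(121,348,422): 121+348 > 422 → valid
6 of the 7 triples form a triangle.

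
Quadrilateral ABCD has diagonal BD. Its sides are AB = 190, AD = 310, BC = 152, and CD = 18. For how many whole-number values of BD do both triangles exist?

35

From triangle ABD: 120 < BD < 500.
From triangle CBD: 134 < BD < 170.
Intersection: 134 < BD < 170, so integers 135 through 169: 35 values.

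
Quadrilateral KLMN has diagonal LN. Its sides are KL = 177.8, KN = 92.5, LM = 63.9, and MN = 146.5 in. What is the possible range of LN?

From triangle KLN: |177.8 − 92.5| < LN < 177.8 + 92.5, i.e. 85.3 < LN < 270.3.
From triangle MLN: 82.6 < LN < 210.4.
Both must hold, so LN lies in the intersection.

85.3 < LN < 210.4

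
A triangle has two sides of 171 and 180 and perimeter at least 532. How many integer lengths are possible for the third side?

Triangle inequality: 9 < x < 351. Perimeter ≥ 532 gives x ≥ 532 − 171 − 180 = 181.
So 181 ≤ x < 351; integers 181 through 350: 170 values.

170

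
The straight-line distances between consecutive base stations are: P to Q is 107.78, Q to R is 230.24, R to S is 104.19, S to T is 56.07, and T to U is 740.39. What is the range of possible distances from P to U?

242.11 ≤ PU ≤ 1238.67

The maximum is all hops collinear in one direction: 107.78 + 230.24 + 104.19 + 56.07 + 740.39 = 1238.67.
The longest hop is 740.39; the others sum to 498.28. Folding the others back against it leaves at least 740.39 − 498.28 = 242.11.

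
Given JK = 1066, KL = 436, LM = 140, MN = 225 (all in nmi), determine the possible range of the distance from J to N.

The maximum is all hops collinear in one direction: 1066 + 436 + 140 + 225 = 1867.
The longest hop is 1066; the others sum to 801. Folding the others back against it leaves at least 1066 − 801 = 265.

265 ≤ JN ≤ 1867 nmi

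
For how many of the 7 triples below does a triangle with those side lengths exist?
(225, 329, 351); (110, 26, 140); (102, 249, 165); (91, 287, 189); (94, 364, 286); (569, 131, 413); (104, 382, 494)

3

(225,329,351): 225+329 > 351 → valid
(26,110,140): 26+110 ≤ 140 → not valid
(102,165,249): 102+165 > 249 → valid
(91,189,287): 91+189 ≤ 287 → not valid
(94,286,364): 94+286 > 364 → valid
(131,413,569): 131+413 ≤ 569 → not valid
(104,382,494): 104+382 ≤ 494 → not valid
3 of the 7 triples form a triangle.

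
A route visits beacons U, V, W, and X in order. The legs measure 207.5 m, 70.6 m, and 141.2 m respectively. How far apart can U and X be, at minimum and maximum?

The maximum is all hops collinear in one direction: 207.5 + 70.6 + 141.2 = 419.3.
The longest hop is 207.5; the others sum to 211.8. Since 207.5 ≤ 211.8, the path can fold back on itself completely, so the minimum distance is 0.

0 ≤ UX ≤ 419.3 m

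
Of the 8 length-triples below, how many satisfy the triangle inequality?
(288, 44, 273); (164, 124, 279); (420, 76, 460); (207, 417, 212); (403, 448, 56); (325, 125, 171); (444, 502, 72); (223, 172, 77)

7

(44,273,288): 44+273 > 288 → valid
(124,164,279): 124+164 > 279 → valid
(76,420,460): 76+420 > 460 → valid
(207,212,417): 207+212 > 417 → valid
(56,403,448): 56+403 > 448 → valid
(125,171,325): 125+171 ≤ 325 → not valid
(72,444,502): 72+444 > 502 → valid
(77,172,223): 77+172 > 223 → valid
7 of the 8 triples form a triangle.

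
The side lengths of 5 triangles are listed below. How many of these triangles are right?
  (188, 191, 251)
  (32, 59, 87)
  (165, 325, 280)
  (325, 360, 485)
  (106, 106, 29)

2

(188,191,251): 188²+191² = 71825 > 63001 = 251² → acute
(32,59,87): 32²+59² = 4505 < 7569 = 87² → obtuse
(165,325,280): 165²+280² = 105625 = 325² → right
(325,360,485): 325²+360² = 235225 = 485² → right
(106,106,29): 29²+106² = 12077 > 11236 = 106² → acute
2 of the 5 are right.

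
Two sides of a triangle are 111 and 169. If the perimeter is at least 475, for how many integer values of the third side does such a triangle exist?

85

Triangle inequality: 58 < x < 280. Perimeter ≥ 475 gives x ≥ 475 − 111 − 169 = 195.
So 195 ≤ x < 280; integers 195 through 279: 85 values.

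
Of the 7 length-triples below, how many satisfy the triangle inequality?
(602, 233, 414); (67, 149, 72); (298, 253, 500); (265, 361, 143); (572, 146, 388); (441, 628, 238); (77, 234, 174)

5

(233,414,602): 233+414 > 602 → valid
(67,72,149): 67+72 ≤ 149 → not valid
(253,298,500): 253+298 > 500 → valid
(143,265,361): 143+265 > 361 → valid
(146,388,572): 146+388 ≤ 572 → not valid
(238,441,628): 238+441 > 628 → valid
(77,174,234): 77+174 > 234 → valid
5 of the 7 triples form a triangle.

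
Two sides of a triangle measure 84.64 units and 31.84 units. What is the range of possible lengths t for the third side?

By the triangle inequality, t must be less than 84.64 + 31.84 = 116.48 and greater than |84.64 − 31.84| = 52.80.

52.80 < t < 116.48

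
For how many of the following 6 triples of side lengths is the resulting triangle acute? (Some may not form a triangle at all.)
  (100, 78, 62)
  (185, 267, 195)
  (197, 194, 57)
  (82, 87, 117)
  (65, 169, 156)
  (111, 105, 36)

3

(100,78,62): 62²+78² = 9928 < 10000 = 100² → obtuse
(185,267,195): 185²+195² = 72250 > 71289 = 267² → acute
(197,194,57): 57²+194² = 40885 > 38809 = 197² → acute
(82,87,117): 82²+87² = 14293 > 13689 = 117² → acute
(65,169,156): 65²+156² = 28561 = 169² → right
(111,105,36): 36²+105² = 12321 = 111² → right
3 of the 6 are acute.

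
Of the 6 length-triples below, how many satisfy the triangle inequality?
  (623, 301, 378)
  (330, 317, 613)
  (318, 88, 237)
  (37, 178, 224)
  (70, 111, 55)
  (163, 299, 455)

5

(301,378,623): 301+378 > 623 → valid
(317,330,613): 317+330 > 613 → valid
(88,237,318): 88+237 > 318 → valid
(37,178,224): 37+178 ≤ 224 → not valid
(55,70,111): 55+70 > 111 → valid
(163,299,455): 163+299 > 455 → valid
5 of the 6 triples form a triangle.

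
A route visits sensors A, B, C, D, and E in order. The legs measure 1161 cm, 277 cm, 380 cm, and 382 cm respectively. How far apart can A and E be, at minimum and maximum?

122 ≤ AE ≤ 2200 cm

The maximum is all hops collinear in one direction: 1161 + 277 + 380 + 382 = 2200.
The longest hop is 1161; the others sum to 1039. Folding the others back against it leaves at least 1161 − 1039 = 122.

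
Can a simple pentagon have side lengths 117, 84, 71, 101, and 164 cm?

Yes

A pentagon exists iff every side is shorter than the sum of the others — equivalently, the longest side is less than the sum of the rest.
Longest side 164 < 373 (sum of the remaining 4), so yes.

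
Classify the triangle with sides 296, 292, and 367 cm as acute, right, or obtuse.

Compare the square of the longest side to the sum of squares of the other two: 292² + 296² = 172880 > 134689 = 367².

acute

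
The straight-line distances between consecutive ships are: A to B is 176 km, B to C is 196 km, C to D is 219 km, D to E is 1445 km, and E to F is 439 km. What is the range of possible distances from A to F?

The maximum is all hops collinear in one direction: 176 + 196 + 219 + 1445 + 439 = 2475.
The longest hop is 1445; the others sum to 1030. Folding the others back against it leaves at least 1445 − 1030 = 415.

415 ≤ AF ≤ 2475 km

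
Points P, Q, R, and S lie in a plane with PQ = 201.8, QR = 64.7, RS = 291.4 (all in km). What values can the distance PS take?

24.9 ≤ PS ≤ 557.9 km

The maximum is all hops collinear in one direction: 201.8 + 64.7 + 291.4 = 557.9.
The longest hop is 291.4; the others sum to 266.5. Folding the others back against it leaves at least 291.4 − 266.5 = 24.9.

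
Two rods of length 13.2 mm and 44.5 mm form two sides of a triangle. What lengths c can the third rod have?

By the triangle inequality, c must be less than 13.2 + 44.5 = 57.7 and greater than |13.2 − 44.5| = 31.3.

31.3 < c < 57.7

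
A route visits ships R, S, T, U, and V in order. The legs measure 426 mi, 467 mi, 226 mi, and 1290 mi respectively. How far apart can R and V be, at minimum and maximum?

The maximum is all hops collinear in one direction: 426 + 467 + 226 + 1290 = 2409.
The longest hop is 1290; the others sum to 1119. Folding the others back against it leaves at least 1290 − 1119 = 171.

171 ≤ RV ≤ 2409 mi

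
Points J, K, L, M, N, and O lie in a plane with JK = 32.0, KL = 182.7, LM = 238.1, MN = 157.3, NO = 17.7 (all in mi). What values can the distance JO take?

The maximum is all hops collinear in one direction: 32.0 + 182.7 + 238.1 + 157.3 + 17.7 = 627.8.
The longest hop is 238.1; the others sum to 389.7. Since 238.1 ≤ 389.7, the path can fold back on itself completely, so the minimum distance is 0.

0 ≤ JO ≤ 627.8 mi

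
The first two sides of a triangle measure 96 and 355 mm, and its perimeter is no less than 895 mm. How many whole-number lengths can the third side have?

Triangle inequality: 259 < x < 451. Perimeter ≥ 895 gives x ≥ 895 − 96 − 355 = 444.
So 444 ≤ x < 451; integers 444 through 450: 7 values.

7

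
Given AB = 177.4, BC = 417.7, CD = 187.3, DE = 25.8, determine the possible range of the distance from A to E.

The maximum is all hops collinear in one direction: 177.4 + 417.7 + 187.3 + 25.8 = 808.2.
The longest hop is 417.7; the others sum to 390.5. Folding the others back against it leaves at least 417.7 − 390.5 = 27.2.

27.2 ≤ AE ≤ 808.2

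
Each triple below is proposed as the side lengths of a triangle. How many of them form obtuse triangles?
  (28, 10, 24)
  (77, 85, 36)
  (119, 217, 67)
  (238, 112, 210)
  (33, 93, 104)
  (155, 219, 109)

(28,10,24): 10²+24² = 676 < 784 = 28² → obtuse
(77,85,36): 36²+77² = 7225 = 85² → right
(119,217,67): 67+119 ≤ 217, not a triangle
(238,112,210): 112²+210² = 56644 = 238² → right
(33,93,104): 33²+93² = 9738 < 10816 = 104² → obtuse
(155,219,109): 109²+155² = 35906 < 47961 = 219² → obtuse
3 of the 6 are obtuse.

3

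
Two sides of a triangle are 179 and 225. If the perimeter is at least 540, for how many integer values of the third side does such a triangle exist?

268

Triangle inequality: 46 < x < 404. Perimeter ≥ 540 gives x ≥ 540 − 179 − 225 = 136.
So 136 ≤ x < 404; integers 136 through 403: 268 values.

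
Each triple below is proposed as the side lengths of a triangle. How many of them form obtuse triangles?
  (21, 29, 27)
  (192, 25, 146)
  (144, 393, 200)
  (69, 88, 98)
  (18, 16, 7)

(21,29,27): 21²+27² = 1170 > 841 = 29² → acute
(192,25,146): 25+146 ≤ 192, not a triangle
(144,393,200): 144+200 ≤ 393, not a triangle
(69,88,98): 69²+88² = 12505 > 9604 = 98² → acute
(18,16,7): 7²+16² = 305 < 324 = 18² → obtuse
1 of the 5 is obtuse.

1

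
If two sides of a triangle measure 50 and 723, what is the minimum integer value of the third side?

674

The third side must be strictly greater than |50 − 723| = 673.
The smallest integer above 673 is 674.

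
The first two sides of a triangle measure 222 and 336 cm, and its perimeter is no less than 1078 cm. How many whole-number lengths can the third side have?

Triangle inequality: 114 < x < 558. Perimeter ≥ 1078 gives x ≥ 1078 − 222 − 336 = 520.
So 520 ≤ x < 558; integers 520 through 557: 38 values.

38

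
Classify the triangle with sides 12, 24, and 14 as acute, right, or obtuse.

obtuse

Compare the square of the longest side to the sum of squares of the other two: 12² + 14² = 340 < 576 = 24².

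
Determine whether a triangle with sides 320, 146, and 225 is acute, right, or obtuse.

Compare the square of the longest side to the sum of squares of the other two: 146² + 225² = 71941 < 102400 = 320².

obtuse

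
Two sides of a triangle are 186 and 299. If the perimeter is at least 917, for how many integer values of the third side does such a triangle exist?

Triangle inequality: 113 < x < 485. Perimeter ≥ 917 gives x ≥ 917 − 186 − 299 = 432.
So 432 ≤ x < 485; integers 432 through 484: 53 values.

53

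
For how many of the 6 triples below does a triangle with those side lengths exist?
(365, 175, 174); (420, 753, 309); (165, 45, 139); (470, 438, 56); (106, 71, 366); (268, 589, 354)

(174,175,365): 174+175 ≤ 365 → not valid
(309,420,753): 309+420 ≤ 753 → not valid
(45,139,165): 45+139 > 165 → valid
(56,438,470): 56+438 > 470 → valid
(71,106,366): 71+106 ≤ 366 → not valid
(268,354,589): 268+354 > 589 → valid
3 of the 6 triples form a triangle.

3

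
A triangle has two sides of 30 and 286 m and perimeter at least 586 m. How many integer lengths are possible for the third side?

46

Triangle inequality: 256 < x < 316. Perimeter ≥ 586 gives x ≥ 586 − 30 − 286 = 270.
So 270 ≤ x < 316; integers 270 through 315: 46 values.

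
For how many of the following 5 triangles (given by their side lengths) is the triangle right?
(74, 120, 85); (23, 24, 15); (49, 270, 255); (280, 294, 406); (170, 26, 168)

(74,120,85): 74²+85² = 12701 < 14400 = 120² → obtuse
(23,24,15): 15²+23² = 754 > 576 = 24² → acute
(49,270,255): 49²+255² = 67426 < 72900 = 270² → obtuse
(280,294,406): 280²+294² = 164836 = 406² → right
(170,26,168): 26²+168² = 28900 = 170² → right
2 of the 5 are right.

2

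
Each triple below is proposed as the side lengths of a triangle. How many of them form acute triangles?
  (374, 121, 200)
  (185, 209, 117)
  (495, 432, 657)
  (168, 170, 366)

(374,121,200): 121+200 ≤ 374, not a triangle
(185,209,117): 117²+185² = 47914 > 43681 = 209² → acute
(495,432,657): 432²+495² = 431649 = 657² → right
(168,170,366): 168+170 ≤ 366, not a triangle
1 of the 4 is acute.

1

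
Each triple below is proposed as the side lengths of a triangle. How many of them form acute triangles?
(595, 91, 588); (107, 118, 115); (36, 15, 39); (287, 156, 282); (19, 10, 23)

(595,91,588): 91²+588² = 354025 = 595² → right
(107,118,115): 107²+115² = 24674 > 13924 = 118² → acute
(36,15,39): 15²+36² = 1521 = 39² → right
(287,156,282): 156²+282² = 103860 > 82369 = 287² → acute
(19,10,23): 10²+19² = 461 < 529 = 23² → obtuse
2 of the 5 are acute.

2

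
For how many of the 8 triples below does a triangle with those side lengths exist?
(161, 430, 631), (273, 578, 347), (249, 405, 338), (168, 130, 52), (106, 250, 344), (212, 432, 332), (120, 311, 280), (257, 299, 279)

7

(161,430,631): 161+430 ≤ 631 → not valid
(273,347,578): 273+347 > 578 → valid
(249,338,405): 249+338 > 405 → valid
(52,130,168): 52+130 > 168 → valid
(106,250,344): 106+250 > 344 → valid
(212,332,432): 212+332 > 432 → valid
(120,280,311): 120+280 > 311 → valid
(257,279,299): 257+279 > 299 → valid
7 of the 8 triples form a triangle.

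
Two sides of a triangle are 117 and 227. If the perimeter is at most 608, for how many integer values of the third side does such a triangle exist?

Triangle inequality: 110 < x < 344. Perimeter ≤ 608 gives x ≤ 608 − 117 − 227 = 264.
So 110 < x ≤ 264; integers 111 through 264: 154 values.

154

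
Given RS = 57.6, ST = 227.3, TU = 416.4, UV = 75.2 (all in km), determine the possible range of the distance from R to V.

56.3 ≤ RV ≤ 776.5 km

The maximum is all hops collinear in one direction: 57.6 + 227.3 + 416.4 + 75.2 = 776.5.
The longest hop is 416.4; the others sum to 360.1. Folding the others back against it leaves at least 416.4 − 360.1 = 56.3.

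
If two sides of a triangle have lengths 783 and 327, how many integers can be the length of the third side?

The third side lies in the open interval (456, 1110).
Integers from 457 to 1109 inclusive: 1109 − 457 + 1 = 653.

653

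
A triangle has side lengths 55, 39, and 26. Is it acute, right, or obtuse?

Compare the square of the longest side to the sum of squares of the other two: 26² + 39² = 2197 < 3025 = 55².

obtuse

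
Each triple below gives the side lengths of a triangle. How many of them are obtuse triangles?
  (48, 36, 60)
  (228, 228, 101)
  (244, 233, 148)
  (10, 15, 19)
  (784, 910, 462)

1

(48,36,60): 36²+48² = 3600 = 60² → right
(228,228,101): 101²+228² = 62185 > 51984 = 228² → acute
(244,233,148): 148²+233² = 76193 > 59536 = 244² → acute
(10,15,19): 10²+15² = 325 < 361 = 19² → obtuse
(784,910,462): 462²+784² = 828100 = 910² → right
1 of the 5 is obtuse.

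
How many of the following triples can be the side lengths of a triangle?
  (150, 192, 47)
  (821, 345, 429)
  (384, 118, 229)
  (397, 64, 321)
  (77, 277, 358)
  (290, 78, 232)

(47,150,192): 47+150 > 192 → valid
(345,429,821): 345+429 ≤ 821 → not valid
(118,229,384): 118+229 ≤ 384 → not valid
(64,321,397): 64+321 ≤ 397 → not valid
(77,277,358): 77+277 ≤ 358 → not valid
(78,232,290): 78+232 > 290 → valid
2 of the 6 triples form a triangle.

2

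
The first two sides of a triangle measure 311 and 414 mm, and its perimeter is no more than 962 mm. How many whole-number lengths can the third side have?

Triangle inequality: 103 < x < 725. Perimeter ≤ 962 gives x ≤ 962 − 311 − 414 = 237.
So 103 < x ≤ 237; integers 104 through 237: 134 values.

134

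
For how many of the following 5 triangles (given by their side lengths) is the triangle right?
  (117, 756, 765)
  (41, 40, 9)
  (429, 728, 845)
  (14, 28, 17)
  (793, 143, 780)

(117,756,765): 117²+756² = 585225 = 765² → right
(41,40,9): 9²+40² = 1681 = 41² → right
(429,728,845): 429²+728² = 714025 = 845² → right
(14,28,17): 14²+17² = 485 < 784 = 28² → obtuse
(793,143,780): 143²+780² = 628849 = 793² → right
4 of the 5 are right.

4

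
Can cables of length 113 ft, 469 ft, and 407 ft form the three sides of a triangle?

The longest side is 469, and the other two sum to 520.
Since 520 > 469, the triangle inequality holds.

Yes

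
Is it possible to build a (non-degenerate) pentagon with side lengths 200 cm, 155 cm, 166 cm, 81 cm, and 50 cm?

A pentagon exists iff every side is shorter than the sum of the others — equivalently, the longest side is less than the sum of the rest.
Longest side 200 < 452 (sum of the remaining 4), so yes.

Yes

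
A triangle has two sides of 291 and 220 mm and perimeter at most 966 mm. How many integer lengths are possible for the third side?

Triangle inequality: 71 < x < 511. Perimeter ≤ 966 gives x ≤ 966 − 291 − 220 = 455.
So 71 < x ≤ 455; integers 72 through 455: 384 values.

384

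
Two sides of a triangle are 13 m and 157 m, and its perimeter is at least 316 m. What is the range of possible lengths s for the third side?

146 ≤ s < 170 m

Triangle inequality alone gives 144 < s < 170.
The perimeter condition gives s ≥ 316 − 13 − 157 = 146.
Intersecting the two: 146 ≤ s < 170.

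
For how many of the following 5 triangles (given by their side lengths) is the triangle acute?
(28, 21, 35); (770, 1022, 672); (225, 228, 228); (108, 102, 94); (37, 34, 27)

(28,21,35): 21²+28² = 1225 = 35² → right
(770,1022,672): 672²+770² = 1044484 = 1022² → right
(225,228,228): 225²+228² = 102609 > 51984 = 228² → acute
(108,102,94): 94²+102² = 19240 > 11664 = 108² → acute
(37,34,27): 27²+34² = 1885 > 1369 = 37² → acute
3 of the 5 are acute.

3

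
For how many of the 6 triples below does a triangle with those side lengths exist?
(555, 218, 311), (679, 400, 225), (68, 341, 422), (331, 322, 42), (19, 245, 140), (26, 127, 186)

1

(218,311,555): 218+311 ≤ 555 → not valid
(225,400,679): 225+400 ≤ 679 → not valid
(68,341,422): 68+341 ≤ 422 → not valid
(42,322,331): 42+322 > 331 → valid
(19,140,245): 19+140 ≤ 245 → not valid
(26,127,186): 26+127 ≤ 186 → not valid
1 of the 6 triples forms a triangle.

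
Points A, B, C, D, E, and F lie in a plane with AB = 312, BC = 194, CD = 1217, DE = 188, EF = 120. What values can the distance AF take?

403 ≤ AF ≤ 2031

The maximum is all hops collinear in one direction: 312 + 194 + 1217 + 188 + 120 = 2031.
The longest hop is 1217; the others sum to 814. Folding the others back against it leaves at least 1217 − 814 = 403.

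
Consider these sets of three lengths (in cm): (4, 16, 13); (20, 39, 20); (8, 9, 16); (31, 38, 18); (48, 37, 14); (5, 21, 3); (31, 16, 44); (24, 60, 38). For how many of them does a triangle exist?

7

(4,13,16): 4+13 > 16 → valid
(20,20,39): 20+20 > 39 → valid
(8,9,16): 8+9 > 16 → valid
(18,31,38): 18+31 > 38 → valid
(14,37,48): 14+37 > 48 → valid
(3,5,21): 3+5 ≤ 21 → not valid
(16,31,44): 16+31 > 44 → valid
(24,38,60): 24+38 > 60 → valid
7 of the 8 triples form a triangle.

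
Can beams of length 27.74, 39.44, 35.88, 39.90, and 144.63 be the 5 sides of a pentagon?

For a pentagon, each side must be shorter than the sum of the others.
Here the longest side is 144.63, but the remaining 4 sides sum to only 142.96.

No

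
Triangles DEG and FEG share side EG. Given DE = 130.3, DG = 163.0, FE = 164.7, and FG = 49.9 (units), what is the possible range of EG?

From triangle DEG: |130.3 − 163.0| < EG < 130.3 + 163.0, i.e. 32.7 < EG < 293.3.
From triangle FEG: 114.8 < EG < 214.6.
Both must hold, so EG lies in the intersection.

114.8 < EG < 214.6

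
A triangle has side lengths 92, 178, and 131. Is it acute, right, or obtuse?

obtuse

Compare the square of the longest side to the sum of squares of the other two: 92² + 131² = 25625 < 31684 = 178².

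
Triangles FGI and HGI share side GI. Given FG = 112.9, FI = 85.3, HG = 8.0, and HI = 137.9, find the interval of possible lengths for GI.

From triangle FGI: |112.9 − 85.3| < GI < 112.9 + 85.3, i.e. 27.6 < GI < 198.2.
From triangle HGI: 129.9 < GI < 145.9.
Both must hold, so GI lies in the intersection.

129.9 < GI < 145.9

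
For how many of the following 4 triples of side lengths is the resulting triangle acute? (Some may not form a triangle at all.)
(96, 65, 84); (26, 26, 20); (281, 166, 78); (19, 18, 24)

3

(96,65,84): 65²+84² = 11281 > 9216 = 96² → acute
(26,26,20): 20²+26² = 1076 > 676 = 26² → acute
(281,166,78): 78+166 ≤ 281, not a triangle
(19,18,24): 18²+19² = 685 > 576 = 24² → acute
3 of the 4 are acute.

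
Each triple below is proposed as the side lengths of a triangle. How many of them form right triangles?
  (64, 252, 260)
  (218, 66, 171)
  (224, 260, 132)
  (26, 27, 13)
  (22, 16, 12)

(64,252,260): 64²+252² = 67600 = 260² → right
(218,66,171): 66²+171² = 33597 < 47524 = 218² → obtuse
(224,260,132): 132²+224² = 67600 = 260² → right
(26,27,13): 13²+26² = 845 > 729 = 27² → acute
(22,16,12): 12²+16² = 400 < 484 = 22² → obtuse
2 of the 5 are right.

2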